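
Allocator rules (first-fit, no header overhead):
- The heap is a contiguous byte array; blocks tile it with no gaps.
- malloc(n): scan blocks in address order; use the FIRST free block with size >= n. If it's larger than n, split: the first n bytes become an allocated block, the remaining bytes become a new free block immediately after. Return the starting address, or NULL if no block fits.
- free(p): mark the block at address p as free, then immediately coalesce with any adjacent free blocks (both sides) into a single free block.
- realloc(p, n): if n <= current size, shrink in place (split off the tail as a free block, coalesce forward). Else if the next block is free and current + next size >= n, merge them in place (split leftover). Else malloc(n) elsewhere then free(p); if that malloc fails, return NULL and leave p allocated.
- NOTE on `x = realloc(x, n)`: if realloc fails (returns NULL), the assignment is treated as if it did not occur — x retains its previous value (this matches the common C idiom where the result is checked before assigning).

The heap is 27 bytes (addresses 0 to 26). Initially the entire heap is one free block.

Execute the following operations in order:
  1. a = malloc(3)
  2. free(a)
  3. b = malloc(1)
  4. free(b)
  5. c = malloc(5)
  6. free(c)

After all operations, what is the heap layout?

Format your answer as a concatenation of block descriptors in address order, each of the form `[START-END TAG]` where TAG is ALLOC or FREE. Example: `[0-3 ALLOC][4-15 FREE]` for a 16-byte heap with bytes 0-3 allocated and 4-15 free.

Op 1: a = malloc(3) -> a = 0; heap: [0-2 ALLOC][3-26 FREE]
Op 2: free(a) -> (freed a); heap: [0-26 FREE]
Op 3: b = malloc(1) -> b = 0; heap: [0-0 ALLOC][1-26 FREE]
Op 4: free(b) -> (freed b); heap: [0-26 FREE]
Op 5: c = malloc(5) -> c = 0; heap: [0-4 ALLOC][5-26 FREE]
Op 6: free(c) -> (freed c); heap: [0-26 FREE]

Answer: [0-26 FREE]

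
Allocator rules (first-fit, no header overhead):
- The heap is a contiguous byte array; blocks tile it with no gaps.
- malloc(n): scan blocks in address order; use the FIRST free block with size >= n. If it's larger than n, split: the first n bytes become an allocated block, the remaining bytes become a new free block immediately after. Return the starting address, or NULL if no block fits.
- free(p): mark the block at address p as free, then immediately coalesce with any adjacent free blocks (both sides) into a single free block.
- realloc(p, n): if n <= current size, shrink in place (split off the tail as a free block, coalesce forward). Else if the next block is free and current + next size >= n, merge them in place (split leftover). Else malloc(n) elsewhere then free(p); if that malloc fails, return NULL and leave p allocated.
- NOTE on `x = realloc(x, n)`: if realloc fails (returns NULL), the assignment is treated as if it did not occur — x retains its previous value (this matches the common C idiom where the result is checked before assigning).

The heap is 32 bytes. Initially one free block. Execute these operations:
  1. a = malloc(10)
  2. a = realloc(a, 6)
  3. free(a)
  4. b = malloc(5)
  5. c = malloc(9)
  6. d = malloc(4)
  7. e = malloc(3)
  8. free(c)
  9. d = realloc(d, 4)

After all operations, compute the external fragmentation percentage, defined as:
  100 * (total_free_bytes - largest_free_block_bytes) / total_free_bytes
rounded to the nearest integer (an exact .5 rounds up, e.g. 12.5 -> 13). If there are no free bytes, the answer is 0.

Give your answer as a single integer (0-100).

Answer: 45

Derivation:
Op 1: a = malloc(10) -> a = 0; heap: [0-9 ALLOC][10-31 FREE]
Op 2: a = realloc(a, 6) -> a = 0; heap: [0-5 ALLOC][6-31 FREE]
Op 3: free(a) -> (freed a); heap: [0-31 FREE]
Op 4: b = malloc(5) -> b = 0; heap: [0-4 ALLOC][5-31 FREE]
Op 5: c = malloc(9) -> c = 5; heap: [0-4 ALLOC][5-13 ALLOC][14-31 FREE]
Op 6: d = malloc(4) -> d = 14; heap: [0-4 ALLOC][5-13 ALLOC][14-17 ALLOC][18-31 FREE]
Op 7: e = malloc(3) -> e = 18; heap: [0-4 ALLOC][5-13 ALLOC][14-17 ALLOC][18-20 ALLOC][21-31 FREE]
Op 8: free(c) -> (freed c); heap: [0-4 ALLOC][5-13 FREE][14-17 ALLOC][18-20 ALLOC][21-31 FREE]
Op 9: d = realloc(d, 4) -> d = 14; heap: [0-4 ALLOC][5-13 FREE][14-17 ALLOC][18-20 ALLOC][21-31 FREE]
Free blocks: [9 11] total_free=20 largest=11 -> 100*(20-11)/20 = 900/20 = 45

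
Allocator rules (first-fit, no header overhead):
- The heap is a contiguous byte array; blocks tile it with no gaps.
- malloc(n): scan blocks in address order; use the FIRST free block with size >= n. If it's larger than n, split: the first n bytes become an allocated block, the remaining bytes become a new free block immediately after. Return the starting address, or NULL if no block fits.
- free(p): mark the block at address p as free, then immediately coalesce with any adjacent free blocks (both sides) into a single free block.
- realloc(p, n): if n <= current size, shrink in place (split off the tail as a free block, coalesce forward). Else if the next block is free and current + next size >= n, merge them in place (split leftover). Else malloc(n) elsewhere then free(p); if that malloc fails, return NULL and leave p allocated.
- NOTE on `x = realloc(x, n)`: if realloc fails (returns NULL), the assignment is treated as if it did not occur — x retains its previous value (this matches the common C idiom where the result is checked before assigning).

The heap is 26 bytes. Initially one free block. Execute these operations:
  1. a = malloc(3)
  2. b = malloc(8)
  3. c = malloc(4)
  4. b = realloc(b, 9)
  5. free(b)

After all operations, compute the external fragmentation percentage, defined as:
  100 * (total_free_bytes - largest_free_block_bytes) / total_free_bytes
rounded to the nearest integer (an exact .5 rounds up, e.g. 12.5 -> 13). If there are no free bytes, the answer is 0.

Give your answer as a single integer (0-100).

Answer: 42

Derivation:
Op 1: a = malloc(3) -> a = 0; heap: [0-2 ALLOC][3-25 FREE]
Op 2: b = malloc(8) -> b = 3; heap: [0-2 ALLOC][3-10 ALLOC][11-25 FREE]
Op 3: c = malloc(4) -> c = 11; heap: [0-2 ALLOC][3-10 ALLOC][11-14 ALLOC][15-25 FREE]
Op 4: b = realloc(b, 9) -> b = 15; heap: [0-2 ALLOC][3-10 FREE][11-14 ALLOC][15-23 ALLOC][24-25 FREE]
Op 5: free(b) -> (freed b); heap: [0-2 ALLOC][3-10 FREE][11-14 ALLOC][15-25 FREE]
Free blocks: [8 11] total_free=19 largest=11 -> 100*(19-11)/19 = 800/19 ≈ 42.105 -> rounds to 42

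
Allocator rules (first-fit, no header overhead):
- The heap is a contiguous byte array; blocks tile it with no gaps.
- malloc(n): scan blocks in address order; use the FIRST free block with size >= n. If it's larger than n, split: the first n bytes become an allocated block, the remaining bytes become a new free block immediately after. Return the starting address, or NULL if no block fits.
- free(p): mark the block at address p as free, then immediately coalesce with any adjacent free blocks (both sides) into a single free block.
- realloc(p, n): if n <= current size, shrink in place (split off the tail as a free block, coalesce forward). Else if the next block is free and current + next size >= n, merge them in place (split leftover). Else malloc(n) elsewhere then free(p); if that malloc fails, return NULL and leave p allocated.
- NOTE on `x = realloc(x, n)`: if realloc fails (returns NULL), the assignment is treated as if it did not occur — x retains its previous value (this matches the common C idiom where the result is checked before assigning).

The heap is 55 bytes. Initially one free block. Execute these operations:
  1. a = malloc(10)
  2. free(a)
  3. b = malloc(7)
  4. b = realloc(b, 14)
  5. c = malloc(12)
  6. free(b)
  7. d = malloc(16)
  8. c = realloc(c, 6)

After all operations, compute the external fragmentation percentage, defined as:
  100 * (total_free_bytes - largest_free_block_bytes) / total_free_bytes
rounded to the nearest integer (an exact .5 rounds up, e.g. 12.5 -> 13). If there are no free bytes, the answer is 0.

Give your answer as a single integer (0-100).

Op 1: a = malloc(10) -> a = 0; heap: [0-9 ALLOC][10-54 FREE]
Op 2: free(a) -> (freed a); heap: [0-54 FREE]
Op 3: b = malloc(7) -> b = 0; heap: [0-6 ALLOC][7-54 FREE]
Op 4: b = realloc(b, 14) -> b = 0; heap: [0-13 ALLOC][14-54 FREE]
Op 5: c = malloc(12) -> c = 14; heap: [0-13 ALLOC][14-25 ALLOC][26-54 FREE]
Op 6: free(b) -> (freed b); heap: [0-13 FREE][14-25 ALLOC][26-54 FREE]
Op 7: d = malloc(16) -> d = 26; heap: [0-13 FREE][14-25 ALLOC][26-41 ALLOC][42-54 FREE]
Op 8: c = realloc(c, 6) -> c = 14; heap: [0-13 FREE][14-19 ALLOC][20-25 FREE][26-41 ALLOC][42-54 FREE]
Free blocks: [14 6 13] total_free=33 largest=14 -> 100*(33-14)/33 = 1900/33 ≈ 57.576 -> rounds to 58

Answer: 58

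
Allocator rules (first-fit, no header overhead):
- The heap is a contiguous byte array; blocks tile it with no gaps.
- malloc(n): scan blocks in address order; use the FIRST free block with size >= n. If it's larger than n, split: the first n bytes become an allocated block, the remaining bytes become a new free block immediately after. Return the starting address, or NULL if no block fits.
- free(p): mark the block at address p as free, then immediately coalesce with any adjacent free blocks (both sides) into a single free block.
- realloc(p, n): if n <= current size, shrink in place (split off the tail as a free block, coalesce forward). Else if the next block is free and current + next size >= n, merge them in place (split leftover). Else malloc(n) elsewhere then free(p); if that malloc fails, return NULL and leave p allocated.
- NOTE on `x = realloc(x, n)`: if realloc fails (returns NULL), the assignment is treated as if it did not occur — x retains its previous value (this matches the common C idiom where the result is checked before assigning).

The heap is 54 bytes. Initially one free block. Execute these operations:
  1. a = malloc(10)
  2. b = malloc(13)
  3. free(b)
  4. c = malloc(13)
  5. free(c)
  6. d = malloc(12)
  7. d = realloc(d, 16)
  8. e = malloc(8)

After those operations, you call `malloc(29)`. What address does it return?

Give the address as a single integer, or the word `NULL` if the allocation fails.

Op 1: a = malloc(10) -> a = 0; heap: [0-9 ALLOC][10-53 FREE]
Op 2: b = malloc(13) -> b = 10; heap: [0-9 ALLOC][10-22 ALLOC][23-53 FREE]
Op 3: free(b) -> (freed b); heap: [0-9 ALLOC][10-53 FREE]
Op 4: c = malloc(13) -> c = 10; heap: [0-9 ALLOC][10-22 ALLOC][23-53 FREE]
Op 5: free(c) -> (freed c); heap: [0-9 ALLOC][10-53 FREE]
Op 6: d = malloc(12) -> d = 10; heap: [0-9 ALLOC][10-21 ALLOC][22-53 FREE]
Op 7: d = realloc(d, 16) -> d = 10; heap: [0-9 ALLOC][10-25 ALLOC][26-53 FREE]
Op 8: e = malloc(8) -> e = 26; heap: [0-9 ALLOC][10-25 ALLOC][26-33 ALLOC][34-53 FREE]
malloc(29): first-fit scan over [0-9 ALLOC][10-25 ALLOC][26-33 ALLOC][34-53 FREE] -> NULL

Answer: NULL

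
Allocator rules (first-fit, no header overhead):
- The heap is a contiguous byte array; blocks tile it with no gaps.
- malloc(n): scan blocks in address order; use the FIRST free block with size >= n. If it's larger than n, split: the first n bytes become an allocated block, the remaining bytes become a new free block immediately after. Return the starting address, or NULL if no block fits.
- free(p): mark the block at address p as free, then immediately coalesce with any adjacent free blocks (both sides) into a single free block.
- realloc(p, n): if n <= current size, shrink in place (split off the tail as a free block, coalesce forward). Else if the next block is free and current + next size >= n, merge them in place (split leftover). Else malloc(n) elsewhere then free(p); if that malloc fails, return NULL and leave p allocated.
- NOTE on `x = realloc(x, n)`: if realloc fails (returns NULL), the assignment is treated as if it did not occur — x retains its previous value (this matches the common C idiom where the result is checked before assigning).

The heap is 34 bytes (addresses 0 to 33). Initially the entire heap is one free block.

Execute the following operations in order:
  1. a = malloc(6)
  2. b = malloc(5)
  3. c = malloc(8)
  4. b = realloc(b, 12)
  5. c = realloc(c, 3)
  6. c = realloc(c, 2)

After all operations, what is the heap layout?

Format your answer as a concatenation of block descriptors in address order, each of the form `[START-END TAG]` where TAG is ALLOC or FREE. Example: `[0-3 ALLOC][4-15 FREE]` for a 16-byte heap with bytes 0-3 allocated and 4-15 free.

Op 1: a = malloc(6) -> a = 0; heap: [0-5 ALLOC][6-33 FREE]
Op 2: b = malloc(5) -> b = 6; heap: [0-5 ALLOC][6-10 ALLOC][11-33 FREE]
Op 3: c = malloc(8) -> c = 11; heap: [0-5 ALLOC][6-10 ALLOC][11-18 ALLOC][19-33 FREE]
Op 4: b = realloc(b, 12) -> b = 19; heap: [0-5 ALLOC][6-10 FREE][11-18 ALLOC][19-30 ALLOC][31-33 FREE]
Op 5: c = realloc(c, 3) -> c = 11; heap: [0-5 ALLOC][6-10 FREE][11-13 ALLOC][14-18 FREE][19-30 ALLOC][31-33 FREE]
Op 6: c = realloc(c, 2) -> c = 11; heap: [0-5 ALLOC][6-10 FREE][11-12 ALLOC][13-18 FREE][19-30 ALLOC][31-33 FREE]

Answer: [0-5 ALLOC][6-10 FREE][11-12 ALLOC][13-18 FREE][19-30 ALLOC][31-33 FREE]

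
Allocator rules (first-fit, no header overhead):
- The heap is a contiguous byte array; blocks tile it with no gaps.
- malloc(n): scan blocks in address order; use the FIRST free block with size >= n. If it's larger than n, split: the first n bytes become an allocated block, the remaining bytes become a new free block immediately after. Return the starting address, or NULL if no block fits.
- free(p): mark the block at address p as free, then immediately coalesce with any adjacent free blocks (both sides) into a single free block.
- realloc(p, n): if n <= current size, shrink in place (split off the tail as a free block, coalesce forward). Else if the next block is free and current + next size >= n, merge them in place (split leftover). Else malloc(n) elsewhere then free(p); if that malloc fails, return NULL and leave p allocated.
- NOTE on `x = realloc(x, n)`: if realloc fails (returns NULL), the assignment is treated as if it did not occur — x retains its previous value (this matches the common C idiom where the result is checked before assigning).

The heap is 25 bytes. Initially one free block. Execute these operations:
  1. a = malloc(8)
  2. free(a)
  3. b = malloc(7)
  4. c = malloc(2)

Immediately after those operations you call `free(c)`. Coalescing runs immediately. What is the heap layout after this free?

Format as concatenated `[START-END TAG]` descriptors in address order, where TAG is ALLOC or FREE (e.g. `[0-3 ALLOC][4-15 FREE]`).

Answer: [0-6 ALLOC][7-24 FREE]

Derivation:
Op 1: a = malloc(8) -> a = 0; heap: [0-7 ALLOC][8-24 FREE]
Op 2: free(a) -> (freed a); heap: [0-24 FREE]
Op 3: b = malloc(7) -> b = 0; heap: [0-6 ALLOC][7-24 FREE]
Op 4: c = malloc(2) -> c = 7; heap: [0-6 ALLOC][7-8 ALLOC][9-24 FREE]
free(c): c = 7 -> block [7-8 ALLOC]; mark free, coalesce with adjacent free neighbors -> [0-6 ALLOC][7-24 FREE]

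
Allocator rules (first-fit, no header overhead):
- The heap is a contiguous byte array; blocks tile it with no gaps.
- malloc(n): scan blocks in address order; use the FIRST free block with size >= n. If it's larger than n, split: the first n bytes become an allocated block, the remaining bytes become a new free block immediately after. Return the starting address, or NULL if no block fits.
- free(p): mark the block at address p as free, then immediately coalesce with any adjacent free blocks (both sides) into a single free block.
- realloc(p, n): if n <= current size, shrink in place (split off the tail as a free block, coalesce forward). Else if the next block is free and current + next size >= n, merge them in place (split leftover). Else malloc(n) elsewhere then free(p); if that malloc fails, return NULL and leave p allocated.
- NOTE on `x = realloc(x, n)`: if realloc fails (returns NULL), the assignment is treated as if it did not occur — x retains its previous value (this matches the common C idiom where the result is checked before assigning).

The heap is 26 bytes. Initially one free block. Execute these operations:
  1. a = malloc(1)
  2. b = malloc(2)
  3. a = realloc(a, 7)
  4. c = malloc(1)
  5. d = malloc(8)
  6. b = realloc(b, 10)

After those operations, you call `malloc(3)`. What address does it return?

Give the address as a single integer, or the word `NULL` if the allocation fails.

Answer: 18

Derivation:
Op 1: a = malloc(1) -> a = 0; heap: [0-0 ALLOC][1-25 FREE]
Op 2: b = malloc(2) -> b = 1; heap: [0-0 ALLOC][1-2 ALLOC][3-25 FREE]
Op 3: a = realloc(a, 7) -> a = 3; heap: [0-0 FREE][1-2 ALLOC][3-9 ALLOC][10-25 FREE]
Op 4: c = malloc(1) -> c = 0; heap: [0-0 ALLOC][1-2 ALLOC][3-9 ALLOC][10-25 FREE]
Op 5: d = malloc(8) -> d = 10; heap: [0-0 ALLOC][1-2 ALLOC][3-9 ALLOC][10-17 ALLOC][18-25 FREE]
Op 6: b = realloc(b, 10) -> NULL (b unchanged); heap: [0-0 ALLOC][1-2 ALLOC][3-9 ALLOC][10-17 ALLOC][18-25 FREE]
malloc(3): first-fit scan over [0-0 ALLOC][1-2 ALLOC][3-9 ALLOC][10-17 ALLOC][18-25 FREE] -> 18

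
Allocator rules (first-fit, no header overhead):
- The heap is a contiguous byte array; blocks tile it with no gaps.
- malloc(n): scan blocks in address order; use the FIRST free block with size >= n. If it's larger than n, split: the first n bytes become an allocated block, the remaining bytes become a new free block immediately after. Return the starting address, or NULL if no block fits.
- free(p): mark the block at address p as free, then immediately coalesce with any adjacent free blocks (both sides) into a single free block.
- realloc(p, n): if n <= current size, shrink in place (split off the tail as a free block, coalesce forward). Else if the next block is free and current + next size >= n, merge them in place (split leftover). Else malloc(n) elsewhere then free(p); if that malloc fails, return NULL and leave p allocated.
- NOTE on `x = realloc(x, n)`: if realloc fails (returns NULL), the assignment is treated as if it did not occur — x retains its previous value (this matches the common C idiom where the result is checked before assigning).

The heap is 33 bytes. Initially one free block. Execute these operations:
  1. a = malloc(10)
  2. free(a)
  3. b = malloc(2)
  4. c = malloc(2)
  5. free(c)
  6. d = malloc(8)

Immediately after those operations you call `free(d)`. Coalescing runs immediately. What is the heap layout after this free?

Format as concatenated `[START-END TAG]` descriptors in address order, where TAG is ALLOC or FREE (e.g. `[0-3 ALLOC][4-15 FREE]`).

Answer: [0-1 ALLOC][2-32 FREE]

Derivation:
Op 1: a = malloc(10) -> a = 0; heap: [0-9 ALLOC][10-32 FREE]
Op 2: free(a) -> (freed a); heap: [0-32 FREE]
Op 3: b = malloc(2) -> b = 0; heap: [0-1 ALLOC][2-32 FREE]
Op 4: c = malloc(2) -> c = 2; heap: [0-1 ALLOC][2-3 ALLOC][4-32 FREE]
Op 5: free(c) -> (freed c); heap: [0-1 ALLOC][2-32 FREE]
Op 6: d = malloc(8) -> d = 2; heap: [0-1 ALLOC][2-9 ALLOC][10-32 FREE]
free(d): d = 2 -> block [2-9 ALLOC]; mark free, coalesce with adjacent free neighbors -> [0-1 ALLOC][2-32 FREE]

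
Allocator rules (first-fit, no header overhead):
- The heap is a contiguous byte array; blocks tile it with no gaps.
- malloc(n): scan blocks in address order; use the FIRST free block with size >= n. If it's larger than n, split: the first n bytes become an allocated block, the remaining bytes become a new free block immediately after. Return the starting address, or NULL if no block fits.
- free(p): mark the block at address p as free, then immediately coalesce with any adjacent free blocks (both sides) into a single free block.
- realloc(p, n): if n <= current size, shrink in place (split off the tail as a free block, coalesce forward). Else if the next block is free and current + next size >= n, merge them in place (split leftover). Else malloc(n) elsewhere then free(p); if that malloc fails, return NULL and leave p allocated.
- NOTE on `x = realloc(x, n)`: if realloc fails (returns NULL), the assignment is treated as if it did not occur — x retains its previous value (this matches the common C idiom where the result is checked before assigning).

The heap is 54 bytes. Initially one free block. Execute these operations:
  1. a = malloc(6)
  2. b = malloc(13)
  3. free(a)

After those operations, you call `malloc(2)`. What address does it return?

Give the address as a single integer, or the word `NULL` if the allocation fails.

Answer: 0

Derivation:
Op 1: a = malloc(6) -> a = 0; heap: [0-5 ALLOC][6-53 FREE]
Op 2: b = malloc(13) -> b = 6; heap: [0-5 ALLOC][6-18 ALLOC][19-53 FREE]
Op 3: free(a) -> (freed a); heap: [0-5 FREE][6-18 ALLOC][19-53 FREE]
malloc(2): first-fit scan over [0-5 FREE][6-18 ALLOC][19-53 FREE] -> 0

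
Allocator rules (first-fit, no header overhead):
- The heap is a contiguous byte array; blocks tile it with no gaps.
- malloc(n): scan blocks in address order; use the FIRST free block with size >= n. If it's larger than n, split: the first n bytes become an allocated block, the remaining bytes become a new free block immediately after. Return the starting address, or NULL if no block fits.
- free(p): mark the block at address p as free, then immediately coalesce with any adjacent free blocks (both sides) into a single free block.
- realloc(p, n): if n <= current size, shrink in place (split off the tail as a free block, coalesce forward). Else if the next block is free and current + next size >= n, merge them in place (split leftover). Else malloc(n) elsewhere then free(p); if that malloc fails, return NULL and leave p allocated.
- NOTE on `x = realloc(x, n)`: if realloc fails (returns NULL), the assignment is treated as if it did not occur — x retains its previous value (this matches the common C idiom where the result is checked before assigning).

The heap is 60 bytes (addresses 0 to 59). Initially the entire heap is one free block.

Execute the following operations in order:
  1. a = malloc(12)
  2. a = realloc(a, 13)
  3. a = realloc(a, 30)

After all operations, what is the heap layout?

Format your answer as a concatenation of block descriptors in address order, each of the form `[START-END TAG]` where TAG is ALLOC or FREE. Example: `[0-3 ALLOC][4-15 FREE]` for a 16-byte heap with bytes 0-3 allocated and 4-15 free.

Op 1: a = malloc(12) -> a = 0; heap: [0-11 ALLOC][12-59 FREE]
Op 2: a = realloc(a, 13) -> a = 0; heap: [0-12 ALLOC][13-59 FREE]
Op 3: a = realloc(a, 30) -> a = 0; heap: [0-29 ALLOC][30-59 FREE]

Answer: [0-29 ALLOC][30-59 FREE]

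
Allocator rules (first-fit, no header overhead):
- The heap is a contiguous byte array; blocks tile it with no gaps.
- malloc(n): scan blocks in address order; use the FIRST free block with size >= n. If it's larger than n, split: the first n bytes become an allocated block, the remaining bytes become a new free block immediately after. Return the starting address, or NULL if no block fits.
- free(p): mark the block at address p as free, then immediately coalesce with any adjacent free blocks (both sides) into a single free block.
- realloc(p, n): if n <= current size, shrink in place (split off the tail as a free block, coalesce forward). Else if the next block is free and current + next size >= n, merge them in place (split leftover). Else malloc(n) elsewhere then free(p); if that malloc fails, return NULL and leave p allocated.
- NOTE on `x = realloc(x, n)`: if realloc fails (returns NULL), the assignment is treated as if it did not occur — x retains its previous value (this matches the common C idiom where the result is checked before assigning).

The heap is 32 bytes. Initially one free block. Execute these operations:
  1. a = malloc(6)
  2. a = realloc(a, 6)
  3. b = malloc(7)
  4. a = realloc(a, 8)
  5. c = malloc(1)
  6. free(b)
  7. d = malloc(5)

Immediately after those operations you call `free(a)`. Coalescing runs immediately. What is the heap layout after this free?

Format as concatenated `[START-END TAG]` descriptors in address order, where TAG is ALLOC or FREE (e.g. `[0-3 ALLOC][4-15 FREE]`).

Op 1: a = malloc(6) -> a = 0; heap: [0-5 ALLOC][6-31 FREE]
Op 2: a = realloc(a, 6) -> a = 0; heap: [0-5 ALLOC][6-31 FREE]
Op 3: b = malloc(7) -> b = 6; heap: [0-5 ALLOC][6-12 ALLOC][13-31 FREE]
Op 4: a = realloc(a, 8) -> a = 13; heap: [0-5 FREE][6-12 ALLOC][13-20 ALLOC][21-31 FREE]
Op 5: c = malloc(1) -> c = 0; heap: [0-0 ALLOC][1-5 FREE][6-12 ALLOC][13-20 ALLOC][21-31 FREE]
Op 6: free(b) -> (freed b); heap: [0-0 ALLOC][1-12 FREE][13-20 ALLOC][21-31 FREE]
Op 7: d = malloc(5) -> d = 1; heap: [0-0 ALLOC][1-5 ALLOC][6-12 FREE][13-20 ALLOC][21-31 FREE]
free(a): a = 13 -> block [13-20 ALLOC]; mark free, coalesce with adjacent free neighbors -> [0-0 ALLOC][1-5 ALLOC][6-31 FREE]

Answer: [0-0 ALLOC][1-5 ALLOC][6-31 FREE]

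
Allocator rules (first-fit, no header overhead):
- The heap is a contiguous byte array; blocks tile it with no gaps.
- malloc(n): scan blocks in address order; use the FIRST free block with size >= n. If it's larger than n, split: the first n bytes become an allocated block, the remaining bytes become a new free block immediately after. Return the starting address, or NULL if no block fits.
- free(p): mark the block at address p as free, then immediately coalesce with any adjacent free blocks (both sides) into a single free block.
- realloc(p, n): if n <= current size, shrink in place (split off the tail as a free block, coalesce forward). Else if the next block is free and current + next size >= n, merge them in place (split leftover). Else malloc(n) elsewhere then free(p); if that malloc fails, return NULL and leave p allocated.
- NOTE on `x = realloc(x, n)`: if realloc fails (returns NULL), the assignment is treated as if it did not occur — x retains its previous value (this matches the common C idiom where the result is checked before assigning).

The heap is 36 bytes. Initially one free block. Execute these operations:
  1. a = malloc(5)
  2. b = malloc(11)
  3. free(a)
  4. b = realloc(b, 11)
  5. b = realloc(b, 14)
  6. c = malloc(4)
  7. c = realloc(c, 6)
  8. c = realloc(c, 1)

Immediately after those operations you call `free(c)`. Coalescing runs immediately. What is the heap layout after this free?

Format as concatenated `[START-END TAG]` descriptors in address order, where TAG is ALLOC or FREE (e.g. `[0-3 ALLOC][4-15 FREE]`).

Answer: [0-4 FREE][5-18 ALLOC][19-35 FREE]

Derivation:
Op 1: a = malloc(5) -> a = 0; heap: [0-4 ALLOC][5-35 FREE]
Op 2: b = malloc(11) -> b = 5; heap: [0-4 ALLOC][5-15 ALLOC][16-35 FREE]
Op 3: free(a) -> (freed a); heap: [0-4 FREE][5-15 ALLOC][16-35 FREE]
Op 4: b = realloc(b, 11) -> b = 5; heap: [0-4 FREE][5-15 ALLOC][16-35 FREE]
Op 5: b = realloc(b, 14) -> b = 5; heap: [0-4 FREE][5-18 ALLOC][19-35 FREE]
Op 6: c = malloc(4) -> c = 0; heap: [0-3 ALLOC][4-4 FREE][5-18 ALLOC][19-35 FREE]
Op 7: c = realloc(c, 6) -> c = 19; heap: [0-4 FREE][5-18 ALLOC][19-24 ALLOC][25-35 FREE]
Op 8: c = realloc(c, 1) -> c = 19; heap: [0-4 FREE][5-18 ALLOC][19-19 ALLOC][20-35 FREE]
free(c): c = 19 -> block [19-19 ALLOC]; mark free, coalesce with adjacent free neighbors -> [0-4 FREE][5-18 ALLOC][19-35 FREE]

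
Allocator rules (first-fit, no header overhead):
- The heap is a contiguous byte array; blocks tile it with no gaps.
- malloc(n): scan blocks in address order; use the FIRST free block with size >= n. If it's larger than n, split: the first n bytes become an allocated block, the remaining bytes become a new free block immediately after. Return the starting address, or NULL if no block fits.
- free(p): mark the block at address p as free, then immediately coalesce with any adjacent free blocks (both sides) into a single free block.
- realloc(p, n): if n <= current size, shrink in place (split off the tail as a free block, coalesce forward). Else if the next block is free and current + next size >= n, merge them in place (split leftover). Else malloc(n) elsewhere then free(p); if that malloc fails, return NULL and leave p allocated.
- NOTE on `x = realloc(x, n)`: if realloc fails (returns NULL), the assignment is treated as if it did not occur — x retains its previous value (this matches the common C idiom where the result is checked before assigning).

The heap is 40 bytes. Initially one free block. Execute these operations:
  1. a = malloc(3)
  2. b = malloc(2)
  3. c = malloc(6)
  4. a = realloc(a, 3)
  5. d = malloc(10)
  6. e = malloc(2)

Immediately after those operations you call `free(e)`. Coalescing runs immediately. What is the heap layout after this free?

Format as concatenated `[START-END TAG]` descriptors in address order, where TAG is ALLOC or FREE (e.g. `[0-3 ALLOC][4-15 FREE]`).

Answer: [0-2 ALLOC][3-4 ALLOC][5-10 ALLOC][11-20 ALLOC][21-39 FREE]

Derivation:
Op 1: a = malloc(3) -> a = 0; heap: [0-2 ALLOC][3-39 FREE]
Op 2: b = malloc(2) -> b = 3; heap: [0-2 ALLOC][3-4 ALLOC][5-39 FREE]
Op 3: c = malloc(6) -> c = 5; heap: [0-2 ALLOC][3-4 ALLOC][5-10 ALLOC][11-39 FREE]
Op 4: a = realloc(a, 3) -> a = 0; heap: [0-2 ALLOC][3-4 ALLOC][5-10 ALLOC][11-39 FREE]
Op 5: d = malloc(10) -> d = 11; heap: [0-2 ALLOC][3-4 ALLOC][5-10 ALLOC][11-20 ALLOC][21-39 FREE]
Op 6: e = malloc(2) -> e = 21; heap: [0-2 ALLOC][3-4 ALLOC][5-10 ALLOC][11-20 ALLOC][21-22 ALLOC][23-39 FREE]
free(e): e = 21 -> block [21-22 ALLOC]; mark free, coalesce with adjacent free neighbors -> [0-2 ALLOC][3-4 ALLOC][5-10 ALLOC][11-20 ALLOC][21-39 FREE]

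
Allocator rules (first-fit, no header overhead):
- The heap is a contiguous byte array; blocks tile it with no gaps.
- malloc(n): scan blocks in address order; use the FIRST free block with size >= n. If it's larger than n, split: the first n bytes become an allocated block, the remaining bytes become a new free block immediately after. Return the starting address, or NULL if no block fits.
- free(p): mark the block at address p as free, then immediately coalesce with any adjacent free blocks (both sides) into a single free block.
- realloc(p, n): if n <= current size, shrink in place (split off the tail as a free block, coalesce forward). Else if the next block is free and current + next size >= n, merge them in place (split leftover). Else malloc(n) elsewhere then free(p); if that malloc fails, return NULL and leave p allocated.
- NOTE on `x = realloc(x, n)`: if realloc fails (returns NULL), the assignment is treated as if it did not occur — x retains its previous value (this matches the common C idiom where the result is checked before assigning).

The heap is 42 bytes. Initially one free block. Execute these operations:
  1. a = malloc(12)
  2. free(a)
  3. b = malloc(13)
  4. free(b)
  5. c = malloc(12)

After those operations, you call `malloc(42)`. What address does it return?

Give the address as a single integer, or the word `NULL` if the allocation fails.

Op 1: a = malloc(12) -> a = 0; heap: [0-11 ALLOC][12-41 FREE]
Op 2: free(a) -> (freed a); heap: [0-41 FREE]
Op 3: b = malloc(13) -> b = 0; heap: [0-12 ALLOC][13-41 FREE]
Op 4: free(b) -> (freed b); heap: [0-41 FREE]
Op 5: c = malloc(12) -> c = 0; heap: [0-11 ALLOC][12-41 FREE]
malloc(42): first-fit scan over [0-11 ALLOC][12-41 FREE] -> NULL

Answer: NULL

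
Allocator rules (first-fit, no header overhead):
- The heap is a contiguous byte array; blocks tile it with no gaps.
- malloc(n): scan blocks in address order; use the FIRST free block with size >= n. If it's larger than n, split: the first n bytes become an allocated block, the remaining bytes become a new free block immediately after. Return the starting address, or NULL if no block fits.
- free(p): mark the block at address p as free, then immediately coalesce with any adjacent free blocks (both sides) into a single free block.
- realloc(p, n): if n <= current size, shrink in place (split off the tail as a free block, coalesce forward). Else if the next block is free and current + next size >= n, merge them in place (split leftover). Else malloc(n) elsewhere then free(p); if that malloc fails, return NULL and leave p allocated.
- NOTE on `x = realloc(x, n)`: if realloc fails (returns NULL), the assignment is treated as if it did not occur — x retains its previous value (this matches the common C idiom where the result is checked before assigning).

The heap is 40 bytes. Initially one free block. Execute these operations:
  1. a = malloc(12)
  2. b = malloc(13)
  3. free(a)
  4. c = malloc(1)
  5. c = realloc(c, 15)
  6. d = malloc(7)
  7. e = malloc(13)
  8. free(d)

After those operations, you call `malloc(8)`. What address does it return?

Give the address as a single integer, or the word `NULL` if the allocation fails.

Answer: 0

Derivation:
Op 1: a = malloc(12) -> a = 0; heap: [0-11 ALLOC][12-39 FREE]
Op 2: b = malloc(13) -> b = 12; heap: [0-11 ALLOC][12-24 ALLOC][25-39 FREE]
Op 3: free(a) -> (freed a); heap: [0-11 FREE][12-24 ALLOC][25-39 FREE]
Op 4: c = malloc(1) -> c = 0; heap: [0-0 ALLOC][1-11 FREE][12-24 ALLOC][25-39 FREE]
Op 5: c = realloc(c, 15) -> c = 25; heap: [0-11 FREE][12-24 ALLOC][25-39 ALLOC]
Op 6: d = malloc(7) -> d = 0; heap: [0-6 ALLOC][7-11 FREE][12-24 ALLOC][25-39 ALLOC]
Op 7: e = malloc(13) -> e = NULL; heap: [0-6 ALLOC][7-11 FREE][12-24 ALLOC][25-39 ALLOC]
Op 8: free(d) -> (freed d); heap: [0-11 FREE][12-24 ALLOC][25-39 ALLOC]
malloc(8): first-fit scan over [0-11 FREE][12-24 ALLOC][25-39 ALLOC] -> 0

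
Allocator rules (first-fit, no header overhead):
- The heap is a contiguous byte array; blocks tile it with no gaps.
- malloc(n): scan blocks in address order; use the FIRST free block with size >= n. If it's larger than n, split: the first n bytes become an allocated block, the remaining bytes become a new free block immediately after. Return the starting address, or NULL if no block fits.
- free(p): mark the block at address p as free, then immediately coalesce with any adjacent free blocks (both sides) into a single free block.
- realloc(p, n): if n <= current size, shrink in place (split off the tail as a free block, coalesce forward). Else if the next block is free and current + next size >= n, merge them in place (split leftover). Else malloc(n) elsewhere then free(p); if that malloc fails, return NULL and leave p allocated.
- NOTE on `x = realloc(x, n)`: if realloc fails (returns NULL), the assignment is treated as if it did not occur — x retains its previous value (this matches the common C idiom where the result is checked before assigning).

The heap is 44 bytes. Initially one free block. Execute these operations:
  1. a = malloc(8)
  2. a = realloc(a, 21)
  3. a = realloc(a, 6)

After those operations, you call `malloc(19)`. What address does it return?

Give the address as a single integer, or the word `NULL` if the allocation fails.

Answer: 6

Derivation:
Op 1: a = malloc(8) -> a = 0; heap: [0-7 ALLOC][8-43 FREE]
Op 2: a = realloc(a, 21) -> a = 0; heap: [0-20 ALLOC][21-43 FREE]
Op 3: a = realloc(a, 6) -> a = 0; heap: [0-5 ALLOC][6-43 FREE]
malloc(19): first-fit scan over [0-5 ALLOC][6-43 FREE] -> 6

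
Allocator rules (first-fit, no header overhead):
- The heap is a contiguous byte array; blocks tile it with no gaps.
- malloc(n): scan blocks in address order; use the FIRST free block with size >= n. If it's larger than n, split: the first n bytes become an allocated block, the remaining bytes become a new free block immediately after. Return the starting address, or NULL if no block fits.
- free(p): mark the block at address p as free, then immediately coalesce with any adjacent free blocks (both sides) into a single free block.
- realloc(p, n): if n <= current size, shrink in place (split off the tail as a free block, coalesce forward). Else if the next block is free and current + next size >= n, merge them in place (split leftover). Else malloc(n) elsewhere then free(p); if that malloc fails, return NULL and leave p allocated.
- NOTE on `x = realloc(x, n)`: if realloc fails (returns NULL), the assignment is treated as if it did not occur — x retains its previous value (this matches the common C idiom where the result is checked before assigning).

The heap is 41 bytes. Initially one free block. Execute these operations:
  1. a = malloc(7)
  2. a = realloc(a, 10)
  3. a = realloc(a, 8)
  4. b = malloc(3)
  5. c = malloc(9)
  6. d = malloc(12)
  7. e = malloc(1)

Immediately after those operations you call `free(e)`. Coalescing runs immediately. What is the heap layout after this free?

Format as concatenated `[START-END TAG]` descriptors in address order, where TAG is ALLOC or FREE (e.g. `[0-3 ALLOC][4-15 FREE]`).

Op 1: a = malloc(7) -> a = 0; heap: [0-6 ALLOC][7-40 FREE]
Op 2: a = realloc(a, 10) -> a = 0; heap: [0-9 ALLOC][10-40 FREE]
Op 3: a = realloc(a, 8) -> a = 0; heap: [0-7 ALLOC][8-40 FREE]
Op 4: b = malloc(3) -> b = 8; heap: [0-7 ALLOC][8-10 ALLOC][11-40 FREE]
Op 5: c = malloc(9) -> c = 11; heap: [0-7 ALLOC][8-10 ALLOC][11-19 ALLOC][20-40 FREE]
Op 6: d = malloc(12) -> d = 20; heap: [0-7 ALLOC][8-10 ALLOC][11-19 ALLOC][20-31 ALLOC][32-40 FREE]
Op 7: e = malloc(1) -> e = 32; heap: [0-7 ALLOC][8-10 ALLOC][11-19 ALLOC][20-31 ALLOC][32-32 ALLOC][33-40 FREE]
free(e): e = 32 -> block [32-32 ALLOC]; mark free, coalesce with adjacent free neighbors -> [0-7 ALLOC][8-10 ALLOC][11-19 ALLOC][20-31 ALLOC][32-40 FREE]

Answer: [0-7 ALLOC][8-10 ALLOC][11-19 ALLOC][20-31 ALLOC][32-40 FREE]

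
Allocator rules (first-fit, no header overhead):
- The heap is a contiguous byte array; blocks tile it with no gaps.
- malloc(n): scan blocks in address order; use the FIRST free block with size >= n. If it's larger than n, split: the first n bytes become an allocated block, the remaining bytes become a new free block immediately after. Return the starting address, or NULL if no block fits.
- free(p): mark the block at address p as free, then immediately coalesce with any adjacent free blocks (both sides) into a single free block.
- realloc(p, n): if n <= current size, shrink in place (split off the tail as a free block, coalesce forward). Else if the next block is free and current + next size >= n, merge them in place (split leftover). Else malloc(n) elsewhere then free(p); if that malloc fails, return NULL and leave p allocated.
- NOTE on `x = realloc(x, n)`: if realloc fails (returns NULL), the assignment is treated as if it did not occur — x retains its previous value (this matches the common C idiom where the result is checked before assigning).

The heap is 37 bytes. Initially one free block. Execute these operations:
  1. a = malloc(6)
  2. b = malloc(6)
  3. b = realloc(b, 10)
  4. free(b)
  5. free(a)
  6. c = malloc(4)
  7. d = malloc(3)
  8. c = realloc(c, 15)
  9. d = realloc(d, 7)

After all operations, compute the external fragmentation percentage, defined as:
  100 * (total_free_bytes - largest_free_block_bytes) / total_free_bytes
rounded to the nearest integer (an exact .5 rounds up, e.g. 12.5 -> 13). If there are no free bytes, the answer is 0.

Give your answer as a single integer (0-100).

Op 1: a = malloc(6) -> a = 0; heap: [0-5 ALLOC][6-36 FREE]
Op 2: b = malloc(6) -> b = 6; heap: [0-5 ALLOC][6-11 ALLOC][12-36 FREE]
Op 3: b = realloc(b, 10) -> b = 6; heap: [0-5 ALLOC][6-15 ALLOC][16-36 FREE]
Op 4: free(b) -> (freed b); heap: [0-5 ALLOC][6-36 FREE]
Op 5: free(a) -> (freed a); heap: [0-36 FREE]
Op 6: c = malloc(4) -> c = 0; heap: [0-3 ALLOC][4-36 FREE]
Op 7: d = malloc(3) -> d = 4; heap: [0-3 ALLOC][4-6 ALLOC][7-36 FREE]
Op 8: c = realloc(c, 15) -> c = 7; heap: [0-3 FREE][4-6 ALLOC][7-21 ALLOC][22-36 FREE]
Op 9: d = realloc(d, 7) -> d = 22; heap: [0-6 FREE][7-21 ALLOC][22-28 ALLOC][29-36 FREE]
Free blocks: [7 8] total_free=15 largest=8 -> 100*(15-8)/15 = 700/15 ≈ 46.667 -> rounds to 47

Answer: 47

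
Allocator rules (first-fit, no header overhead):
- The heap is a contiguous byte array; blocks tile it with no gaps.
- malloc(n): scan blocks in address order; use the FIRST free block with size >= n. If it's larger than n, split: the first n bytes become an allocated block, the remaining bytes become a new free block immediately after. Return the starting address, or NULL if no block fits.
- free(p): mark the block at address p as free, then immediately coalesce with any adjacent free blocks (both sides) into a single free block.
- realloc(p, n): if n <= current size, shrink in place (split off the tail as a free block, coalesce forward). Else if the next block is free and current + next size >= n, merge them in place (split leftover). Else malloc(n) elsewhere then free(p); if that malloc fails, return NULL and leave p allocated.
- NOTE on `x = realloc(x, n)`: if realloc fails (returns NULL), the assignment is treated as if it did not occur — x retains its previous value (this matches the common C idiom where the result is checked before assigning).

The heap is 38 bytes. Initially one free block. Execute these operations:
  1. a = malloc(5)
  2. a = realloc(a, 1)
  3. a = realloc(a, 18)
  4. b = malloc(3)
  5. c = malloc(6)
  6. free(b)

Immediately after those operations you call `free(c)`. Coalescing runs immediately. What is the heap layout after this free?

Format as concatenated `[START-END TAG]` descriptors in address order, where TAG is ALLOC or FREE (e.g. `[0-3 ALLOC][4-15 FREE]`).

Op 1: a = malloc(5) -> a = 0; heap: [0-4 ALLOC][5-37 FREE]
Op 2: a = realloc(a, 1) -> a = 0; heap: [0-0 ALLOC][1-37 FREE]
Op 3: a = realloc(a, 18) -> a = 0; heap: [0-17 ALLOC][18-37 FREE]
Op 4: b = malloc(3) -> b = 18; heap: [0-17 ALLOC][18-20 ALLOC][21-37 FREE]
Op 5: c = malloc(6) -> c = 21; heap: [0-17 ALLOC][18-20 ALLOC][21-26 ALLOC][27-37 FREE]
Op 6: free(b) -> (freed b); heap: [0-17 ALLOC][18-20 FREE][21-26 ALLOC][27-37 FREE]
free(c): c = 21 -> block [21-26 ALLOC]; mark free, coalesce with adjacent free neighbors -> [0-17 ALLOC][18-37 FREE]

Answer: [0-17 ALLOC][18-37 FREE]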